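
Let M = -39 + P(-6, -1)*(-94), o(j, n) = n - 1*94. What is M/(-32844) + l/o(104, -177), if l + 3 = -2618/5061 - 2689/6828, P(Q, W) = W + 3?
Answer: 4341811587/203424563566 ≈ 0.021344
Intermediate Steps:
o(j, n) = -94 + n (o(j, n) = n - 94 = -94 + n)
P(Q, W) = 3 + W
l = -6435917/1645548 (l = -3 + (-2618/5061 - 2689/6828) = -3 + (-2618*1/5061 - 2689*1/6828) = -3 + (-374/723 - 2689/6828) = -3 - 1499273/1645548 = -6435917/1645548 ≈ -3.9111)
M = -227 (M = -39 + (3 - 1)*(-94) = -39 + 2*(-94) = -39 - 188 = -227)
M/(-32844) + l/o(104, -177) = -227/(-32844) - 6435917/(1645548*(-94 - 177)) = -227*(-1/32844) - 6435917/1645548/(-271) = 227/32844 - 6435917/1645548*(-1/271) = 227/32844 + 6435917/445943508 = 4341811587/203424563566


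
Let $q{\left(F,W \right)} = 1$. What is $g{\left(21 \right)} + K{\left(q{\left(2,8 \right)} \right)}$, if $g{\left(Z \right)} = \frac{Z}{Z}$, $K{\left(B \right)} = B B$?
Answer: $2$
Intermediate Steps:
$K{\left(B \right)} = B^{2}$
$g{\left(Z \right)} = 1$
$g{\left(21 \right)} + K{\left(q{\left(2,8 \right)} \right)} = 1 + 1^{2} = 1 + 1 = 2$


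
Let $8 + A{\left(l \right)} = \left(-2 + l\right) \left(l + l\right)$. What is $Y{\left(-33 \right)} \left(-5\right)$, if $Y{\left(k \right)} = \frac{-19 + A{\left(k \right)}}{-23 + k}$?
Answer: $\frac{11415}{56} \approx 203.84$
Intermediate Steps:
$A{\left(l \right)} = -8 + 2 l \left(-2 + l\right)$ ($A{\left(l \right)} = -8 + \left(-2 + l\right) \left(l + l\right) = -8 + \left(-2 + l\right) 2 l = -8 + 2 l \left(-2 + l\right)$)
$Y{\left(k \right)} = \frac{-27 - 4 k + 2 k^{2}}{-23 + k}$ ($Y{\left(k \right)} = \frac{-19 - \left(8 - 2 k^{2} + 4 k\right)}{-23 + k} = \frac{-27 - 4 k + 2 k^{2}}{-23 + k}$)
$Y{\left(-33 \right)} \left(-5\right) = \frac{-27 - -132 + 2 \left(-33\right)^{2}}{-23 - 33} \left(-5\right) = \frac{-27 + 132 + 2 \cdot 1089}{-56} \left(-5\right) = - \frac{-27 + 132 + 2178}{56} \left(-5\right) = \left(- \frac{1}{56}\right) 2283 \left(-5\right) = \left(- \frac{2283}{56}\right) \left(-5\right) = \frac{11415}{56}$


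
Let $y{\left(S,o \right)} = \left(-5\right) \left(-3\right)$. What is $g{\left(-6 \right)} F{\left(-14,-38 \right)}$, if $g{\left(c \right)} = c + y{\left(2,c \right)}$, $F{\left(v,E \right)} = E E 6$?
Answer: $77976$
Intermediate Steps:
$y{\left(S,o \right)} = 15$
$F{\left(v,E \right)} = 6 E^{2}$ ($F{\left(v,E \right)} = E^{2} \cdot 6 = 6 E^{2}$)
$g{\left(c \right)} = 15 + c$ ($g{\left(c \right)} = c + 15 = 15 + c$)
$g{\left(-6 \right)} F{\left(-14,-38 \right)} = \left(15 - 6\right) 6 \left(-38\right)^{2} = 9 \cdot 6 \cdot 1444 = 9 \cdot 8664 = 77976$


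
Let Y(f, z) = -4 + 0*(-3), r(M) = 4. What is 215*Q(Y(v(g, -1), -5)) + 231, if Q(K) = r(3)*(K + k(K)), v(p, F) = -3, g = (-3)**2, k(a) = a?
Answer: -6649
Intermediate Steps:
g = 9
Y(f, z) = -4 (Y(f, z) = -4 + 0 = -4)
Q(K) = 8*K (Q(K) = 4*(K + K) = 4*(2*K) = 8*K)
215*Q(Y(v(g, -1), -5)) + 231 = 215*(8*(-4)) + 231 = 215*(-32) + 231 = -6880 + 231 = -6649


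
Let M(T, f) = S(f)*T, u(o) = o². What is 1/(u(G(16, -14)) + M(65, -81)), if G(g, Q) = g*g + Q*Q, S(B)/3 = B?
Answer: 1/188509 ≈ 5.3048e-6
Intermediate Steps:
S(B) = 3*B
G(g, Q) = Q² + g² (G(g, Q) = g² + Q² = Q² + g²)
M(T, f) = 3*T*f (M(T, f) = (3*f)*T = 3*T*f)
1/(u(G(16, -14)) + M(65, -81)) = 1/(((-14)² + 16²)² + 3*65*(-81)) = 1/((196 + 256)² - 15795) = 1/(452² - 15795) = 1/(204304 - 15795) = 1/188509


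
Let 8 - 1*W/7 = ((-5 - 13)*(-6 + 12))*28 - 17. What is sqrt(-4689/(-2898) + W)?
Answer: 3*sqrt(245899486)/322 ≈ 146.10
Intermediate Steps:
W = 21343 (W = 56 - 7*(((-5 - 13)*(-6 + 12))*28 - 17) = 56 - 7*(-18*6*28 - 17) = 56 - 7*(-108*28 - 17) = 56 - 7*(-3024 - 17) = 56 - 7*(-3041) = 56 + 21287 = 21343)
sqrt(-4689/(-2898) + W) = sqrt(-4689/(-2898) + 21343) = sqrt(-4689*(-1/2898) + 21343) = sqrt(521/322 + 21343) = sqrt(6872967/322) = 3*sqrt(245899486)/322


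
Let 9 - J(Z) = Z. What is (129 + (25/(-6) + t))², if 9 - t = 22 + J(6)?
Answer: 426409/36 ≈ 11845.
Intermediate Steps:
J(Z) = 9 - Z
t = -16 (t = 9 - (22 + (9 - 1*6)) = 9 - (22 + (9 - 6)) = 9 - (22 + 3) = 9 - 1*25 = 9 - 25 = -16)
(129 + (25/(-6) + t))² = (129 + (25/(-6) - 16))² = (129 + (25*(-⅙) - 16))² = (129 + (-25/6 - 16))² = (129 - 121/6)² = (653/6)² = 426409/36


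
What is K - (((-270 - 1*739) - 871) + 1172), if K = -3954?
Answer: -3246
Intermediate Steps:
K - (((-270 - 1*739) - 871) + 1172) = -3954 - (((-270 - 1*739) - 871) + 1172) = -3954 - (((-270 - 739) - 871) + 1172) = -3954 - ((-1009 - 871) + 1172) = -3954 - (-1880 + 1172) = -3954 - 1*(-708) = -3954 + 708 = -3246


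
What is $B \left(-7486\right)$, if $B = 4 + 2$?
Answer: $-44916$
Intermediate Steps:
$B = 6$
$B \left(-7486\right) = 6 \left(-7486\right) = -44916$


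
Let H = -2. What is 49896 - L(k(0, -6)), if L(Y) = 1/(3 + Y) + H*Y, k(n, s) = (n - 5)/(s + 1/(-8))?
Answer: 457209607/9163 ≈ 49897.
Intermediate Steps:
k(n, s) = (-5 + n)/(-⅛ + s) (k(n, s) = (-5 + n)/(s - ⅛) = (-5 + n)/(-⅛ + s))
L(Y) = 1/(3 + Y) - 2*Y
49896 - L(k(0, -6)) = 49896 - (1 - 48*(-5 + 0)/(-1 + 8*(-6)) - 2*64*(-5 + 0)²/(-1 + 8*(-6))²)/(3 + 8*(-5 + 0)/(-1 + 8*(-6))) = 49896 - (1 - 48*(-5)/(-1 - 48) - 2*1600/(-1 - 48)²)/(3 + 8*(-5)/(-1 - 48)) = 49896 - (1 - 48*(-5)/(-49) - 2*(8*(-5)/(-49))²)/(3 + 8*(-5)/(-49)) = 49896 - (1 - 48*(-1)*(-5)/49 - 2*(8*(-1/49)*(-5))²)/(3 + 8*(-1/49)*(-5)) = 49896 - (1 - 6*40/49 - 2*(40/49)²)/(3 + 40/49) = 49896 - (1 - 240/49 - 2*1600/2401)/187/49 = 49896 - 49*(1 - 240/49 - 3200/2401)/187 = 49896 - 49*(-12559)/(187*2401) = 49896 - 1*(-12559/9163) = 49896 + 12559/9163 = 457209607/9163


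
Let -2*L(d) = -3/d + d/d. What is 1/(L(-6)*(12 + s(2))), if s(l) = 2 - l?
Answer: -1/9 ≈ -0.11111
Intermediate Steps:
L(d) = -1/2 + 3/(2*d) (L(d) = -(-3/d + d/d)/2 = -(-3/d + 1)/2 = -(1 - 3/d)/2 = -1/2 + 3/(2*d))
1/(L(-6)*(12 + s(2))) = 1/(((1/2)*(3 - 1*(-6))/(-6))*(12 + (2 - 1*2))) = 1/(((1/2)*(-1/6)*(3 + 6))*(12 + (2 - 2))) = 1/(((1/2)*(-1/6)*9)*(12 + 0)) = 1/(-3/4*12) = 1/(-9) = -1/9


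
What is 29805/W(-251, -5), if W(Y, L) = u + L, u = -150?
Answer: -5961/31 ≈ -192.29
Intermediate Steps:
W(Y, L) = -150 + L
29805/W(-251, -5) = 29805/(-150 - 5) = 29805/(-155) = 29805*(-1/155) = -5961/31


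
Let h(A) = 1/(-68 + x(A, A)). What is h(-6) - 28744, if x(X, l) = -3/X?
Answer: -3880442/135 ≈ -28744.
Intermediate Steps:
h(A) = 1/(-68 - 3/A)
h(-6) - 28744 = -1*(-6)/(3 + 68*(-6)) - 28744 = -1*(-6)/(3 - 408) - 28744 = -1*(-6)/(-405) - 28744 = -1*(-6)*(-1/405) - 28744 = -2/135 - 28744 = -3880442/135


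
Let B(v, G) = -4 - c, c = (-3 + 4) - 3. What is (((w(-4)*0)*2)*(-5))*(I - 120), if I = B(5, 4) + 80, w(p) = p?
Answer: 0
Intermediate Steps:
c = -2 (c = 1 - 3 = -2)
B(v, G) = -2 (B(v, G) = -4 - 1*(-2) = -4 + 2 = -2)
I = 78 (I = -2 + 80 = 78)
(((w(-4)*0)*2)*(-5))*(I - 120) = ((-4*0*2)*(-5))*(78 - 120) = ((0*2)*(-5))*(-42) = (0*(-5))*(-42) = 0*(-42) = 0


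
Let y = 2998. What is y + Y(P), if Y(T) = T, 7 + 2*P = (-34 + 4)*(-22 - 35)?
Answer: 7699/2 ≈ 3849.5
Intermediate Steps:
P = 1703/2 (P = -7/2 + ((-34 + 4)*(-22 - 35))/2 = -7/2 + (-30*(-57))/2 = -7/2 + (½)*1710 = -7/2 + 855 = 1703/2 ≈ 851.50)
y + Y(P) = 2998 + 1703/2 = 7699/2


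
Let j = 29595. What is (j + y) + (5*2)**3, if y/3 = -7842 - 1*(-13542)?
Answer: 47695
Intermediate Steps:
y = 17100 (y = 3*(-7842 - 1*(-13542)) = 3*(-7842 + 13542) = 3*5700 = 17100)
(j + y) + (5*2)**3 = (29595 + 17100) + (5*2)**3 = 46695 + 10**3 = 46695 + 1000 = 47695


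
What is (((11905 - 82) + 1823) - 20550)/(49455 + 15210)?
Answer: -6904/64665 ≈ -0.10677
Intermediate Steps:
(((11905 - 82) + 1823) - 20550)/(49455 + 15210) = ((11823 + 1823) - 20550)/64665 = (13646 - 20550)*(1/64665) = -6904*1/64665 = -6904/64665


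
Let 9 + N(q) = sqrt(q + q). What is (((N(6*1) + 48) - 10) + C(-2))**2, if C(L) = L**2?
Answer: 1101 + 132*sqrt(3) ≈ 1329.6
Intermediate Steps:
N(q) = -9 + sqrt(2)*sqrt(q) (N(q) = -9 + sqrt(q + q) = -9 + sqrt(2*q) = -9 + sqrt(2)*sqrt(q))
(((N(6*1) + 48) - 10) + C(-2))**2 = ((((-9 + sqrt(2)*sqrt(6*1)) + 48) - 10) + (-2)**2)**2 = ((((-9 + sqrt(2)*sqrt(6)) + 48) - 10) + 4)**2 = ((((-9 + 2*sqrt(3)) + 48) - 10) + 4)**2 = (((39 + 2*sqrt(3)) - 10) + 4)**2 = ((29 + 2*sqrt(3)) + 4)**2 = (33 + 2*sqrt(3))**2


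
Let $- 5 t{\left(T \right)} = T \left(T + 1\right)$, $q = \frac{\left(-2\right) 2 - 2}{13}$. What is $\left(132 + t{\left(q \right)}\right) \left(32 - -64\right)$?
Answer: $\frac{10711872}{845} \approx 12677.0$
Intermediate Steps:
$q = - \frac{6}{13}$ ($q = \left(-4 - 2\right) \frac{1}{13} = \left(-6\right) \frac{1}{13} = - \frac{6}{13} \approx -0.46154$)
$t{\left(T \right)} = - \frac{T \left(1 + T\right)}{5}$ ($t{\left(T \right)} = - \frac{T \left(T + 1\right)}{5} = - \frac{T \left(1 + T\right)}{5}$)
$\left(132 + t{\left(q \right)}\right) \left(32 - -64\right) = \left(132 - - \frac{6 \left(1 - \frac{6}{13}\right)}{65}\right) \left(32 - -64\right) = \left(132 - \left(- \frac{6}{65}\right) \frac{7}{13}\right) \left(32 + 64\right) = \left(132 + \frac{42}{845}\right) 96 = \frac{111582}{845} \cdot 96 = \frac{10711872}{845}$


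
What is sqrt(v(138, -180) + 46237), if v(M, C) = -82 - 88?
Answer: sqrt(46067) ≈ 214.63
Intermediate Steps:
v(M, C) = -170
sqrt(v(138, -180) + 46237) = sqrt(-170 + 46237) = sqrt(46067)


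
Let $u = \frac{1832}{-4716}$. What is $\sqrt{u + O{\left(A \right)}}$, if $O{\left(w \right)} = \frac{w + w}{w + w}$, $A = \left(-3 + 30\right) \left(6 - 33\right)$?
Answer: $\frac{\sqrt{94451}}{393} \approx 0.78201$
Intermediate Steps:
$u = - \frac{458}{1179}$ ($u = 1832 \left(- \frac{1}{4716}\right) = - \frac{458}{1179} \approx -0.38846$)
$A = -729$ ($A = 27 \left(-27\right) = -729$)
$O{\left(w \right)} = 1$ ($O{\left(w \right)} = \frac{2 w}{2 w} = 2 w \frac{1}{2 w} = 1$)
$\sqrt{u + O{\left(A \right)}} = \sqrt{- \frac{458}{1179} + 1} = \sqrt{\frac{721}{1179}} = \frac{\sqrt{94451}}{393}$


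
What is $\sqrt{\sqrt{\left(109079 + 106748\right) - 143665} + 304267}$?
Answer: $\sqrt{304267 + 3 \sqrt{8018}} \approx 551.85$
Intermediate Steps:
$\sqrt{\sqrt{\left(109079 + 106748\right) - 143665} + 304267} = \sqrt{\sqrt{215827 - 143665} + 304267} = \sqrt{\sqrt{72162} + 304267} = \sqrt{3 \sqrt{8018} + 304267} = \sqrt{304267 + 3 \sqrt{8018}}$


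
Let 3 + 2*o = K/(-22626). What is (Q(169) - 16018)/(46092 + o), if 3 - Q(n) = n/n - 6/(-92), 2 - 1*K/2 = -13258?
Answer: -2778242769/7995033013 ≈ -0.34750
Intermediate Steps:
K = 26520 (K = 4 - 2*(-13258) = 4 + 26516 = 26520)
o = -15733/7542 (o = -3/2 + (26520/(-22626))/2 = -3/2 + (26520*(-1/22626))/2 = -3/2 + (½)*(-4420/3771) = -3/2 - 2210/3771 = -15733/7542 ≈ -2.0861)
Q(n) = 89/46 (Q(n) = 3 - (n/n - 6/(-92)) = 3 - (1 - 6*(-1/92)) = 3 - (1 + 3/46) = 3 - 1*49/46 = 3 - 49/46 = 89/46)
(Q(169) - 16018)/(46092 + o) = (89/46 - 16018)/(46092 - 15733/7542) = -736739/(46*347610131/7542) = -736739/46*7542/347610131 = -2778242769/7995033013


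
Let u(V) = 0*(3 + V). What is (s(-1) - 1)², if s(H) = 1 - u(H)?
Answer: 0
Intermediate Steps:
u(V) = 0
s(H) = 1 (s(H) = 1 - 1*0 = 1 + 0 = 1)
(s(-1) - 1)² = (1 - 1)² = 0² = 0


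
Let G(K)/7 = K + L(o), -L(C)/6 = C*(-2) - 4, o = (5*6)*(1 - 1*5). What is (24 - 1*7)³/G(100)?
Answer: -4913/9212 ≈ -0.53333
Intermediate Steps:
o = -120 (o = 30*(1 - 5) = 30*(-4) = -120)
L(C) = 24 + 12*C (L(C) = -6*(C*(-2) - 4) = -6*(-2*C - 4) = -6*(-4 - 2*C) = 24 + 12*C)
G(K) = -9912 + 7*K (G(K) = 7*(K + (24 + 12*(-120))) = 7*(K + (24 - 1440)) = 7*(K - 1416) = 7*(-1416 + K) = -9912 + 7*K)
(24 - 1*7)³/G(100) = (24 - 1*7)³/(-9912 + 7*100) = (24 - 7)³/(-9912 + 700) = 17³/(-9212) = 4913*(-1/9212) = -4913/9212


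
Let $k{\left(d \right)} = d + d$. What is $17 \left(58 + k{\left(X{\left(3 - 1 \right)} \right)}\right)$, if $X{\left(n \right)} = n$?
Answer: $1054$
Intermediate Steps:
$k{\left(d \right)} = 2 d$
$17 \left(58 + k{\left(X{\left(3 - 1 \right)} \right)}\right) = 17 \left(58 + 2 \left(3 - 1\right)\right) = 17 \left(58 + 2 \cdot 2\right) = 17 \left(58 + 4\right) = 17 \cdot 62 = 1054$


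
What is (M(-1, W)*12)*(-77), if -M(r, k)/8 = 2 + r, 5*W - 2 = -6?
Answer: 7392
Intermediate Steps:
W = -⅘ (W = ⅖ + (⅕)*(-6) = ⅖ - 6/5 = -⅘ ≈ -0.80000)
M(r, k) = -16 - 8*r (M(r, k) = -8*(2 + r) = -16 - 8*r)
(M(-1, W)*12)*(-77) = ((-16 - 8*(-1))*12)*(-77) = ((-16 + 8)*12)*(-77) = -8*12*(-77) = -96*(-77) = 7392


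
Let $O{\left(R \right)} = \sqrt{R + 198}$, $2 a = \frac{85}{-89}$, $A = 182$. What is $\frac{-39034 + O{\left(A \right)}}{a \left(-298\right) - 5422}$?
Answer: $\frac{3474026}{469893} - \frac{178 \sqrt{95}}{469893} \approx 7.3895$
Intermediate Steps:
$a = - \frac{85}{178}$ ($a = \frac{85 \frac{1}{-89}}{2} = \frac{85 \left(- \frac{1}{89}\right)}{2} = \frac{1}{2} \left(- \frac{85}{89}\right) = - \frac{85}{178} \approx -0.47753$)
$O{\left(R \right)} = \sqrt{198 + R}$
$\frac{-39034 + O{\left(A \right)}}{a \left(-298\right) - 5422} = \frac{-39034 + \sqrt{198 + 182}}{\left(- \frac{85}{178}\right) \left(-298\right) - 5422} = \frac{-39034 + \sqrt{380}}{\frac{12665}{89} - 5422} = \frac{-39034 + 2 \sqrt{95}}{- \frac{469893}{89}} = \left(-39034 + 2 \sqrt{95}\right) \left(- \frac{89}{469893}\right) = \frac{3474026}{469893} - \frac{178 \sqrt{95}}{469893}$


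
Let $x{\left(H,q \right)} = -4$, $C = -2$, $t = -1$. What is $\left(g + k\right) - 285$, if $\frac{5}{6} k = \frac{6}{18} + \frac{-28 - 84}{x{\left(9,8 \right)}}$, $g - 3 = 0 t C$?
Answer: $-248$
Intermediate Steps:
$g = 3$ ($g = 3 + 0 \left(-1\right) \left(-2\right) = 3 + 0 \left(-2\right) = 3 + 0 = 3$)
$k = 34$ ($k = \frac{6 \left(\frac{6}{18} + \frac{-28 - 84}{-4}\right)}{5} = \frac{6 \left(6 \cdot \frac{1}{18} - -28\right)}{5} = \frac{6 \left(\frac{1}{3} + 28\right)}{5} = \frac{6}{5} \cdot \frac{85}{3} = 34$)
$\left(g + k\right) - 285 = \left(3 + 34\right) - 285 = 37 - 285 = -248$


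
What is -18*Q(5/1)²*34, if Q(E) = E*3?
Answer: -137700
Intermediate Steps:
Q(E) = 3*E
-18*Q(5/1)²*34 = -18*(3*(5/1))²*34 = -18*(3*(5*1))²*34 = -18*(3*5)²*34 = -18*15²*34 = -18*225*34 = -4050*34 = -137700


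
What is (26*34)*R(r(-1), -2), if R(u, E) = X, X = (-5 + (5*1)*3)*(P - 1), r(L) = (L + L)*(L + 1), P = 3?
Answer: 17680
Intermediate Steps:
r(L) = 2*L*(1 + L) (r(L) = (2*L)*(1 + L) = 2*L*(1 + L))
X = 20 (X = (-5 + (5*1)*3)*(3 - 1) = (-5 + 5*3)*2 = (-5 + 15)*2 = 10*2 = 20)
R(u, E) = 20
(26*34)*R(r(-1), -2) = (26*34)*20 = 884*20 = 17680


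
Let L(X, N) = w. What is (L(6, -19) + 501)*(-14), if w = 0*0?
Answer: -7014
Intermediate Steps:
w = 0
L(X, N) = 0
(L(6, -19) + 501)*(-14) = (0 + 501)*(-14) = 501*(-14) = -7014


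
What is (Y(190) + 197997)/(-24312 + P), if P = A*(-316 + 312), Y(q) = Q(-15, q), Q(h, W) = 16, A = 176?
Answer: -198013/25016 ≈ -7.9155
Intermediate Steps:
Y(q) = 16
P = -704 (P = 176*(-316 + 312) = 176*(-4) = -704)
(Y(190) + 197997)/(-24312 + P) = (16 + 197997)/(-24312 - 704) = 198013/(-25016) = 198013*(-1/25016) = -198013/25016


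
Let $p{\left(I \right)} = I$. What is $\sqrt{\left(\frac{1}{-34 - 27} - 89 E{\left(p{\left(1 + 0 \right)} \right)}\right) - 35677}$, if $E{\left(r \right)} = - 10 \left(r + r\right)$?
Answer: $\frac{i \sqrt{126130798}}{61} \approx 184.11 i$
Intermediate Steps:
$E{\left(r \right)} = - 20 r$ ($E{\left(r \right)} = - 10 \cdot 2 r = - 20 r$)
$\sqrt{\left(\frac{1}{-34 - 27} - 89 E{\left(p{\left(1 + 0 \right)} \right)}\right) - 35677} = \sqrt{\left(\frac{1}{-34 - 27} - 89 \left(- 20 \left(1 + 0\right)\right)\right) - 35677} = \sqrt{\left(\frac{1}{-61} - 89 \left(\left(-20\right) 1\right)\right) - 35677} = \sqrt{\left(- \frac{1}{61} - -1780\right) - 35677} = \sqrt{\left(- \frac{1}{61} + 1780\right) - 35677} = \sqrt{\frac{108579}{61} - 35677} = \sqrt{- \frac{2067718}{61}} = \frac{i \sqrt{126130798}}{61}$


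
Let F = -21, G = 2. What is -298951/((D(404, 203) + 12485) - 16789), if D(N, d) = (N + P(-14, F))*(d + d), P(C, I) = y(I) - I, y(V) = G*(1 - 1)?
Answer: -298951/168246 ≈ -1.7769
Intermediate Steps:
y(V) = 0 (y(V) = 2*(1 - 1) = 2*0 = 0)
P(C, I) = -I (P(C, I) = 0 - I = -I)
D(N, d) = 2*d*(21 + N) (D(N, d) = (N - 1*(-21))*(d + d) = (N + 21)*(2*d) = (21 + N)*(2*d) = 2*d*(21 + N))
-298951/((D(404, 203) + 12485) - 16789) = -298951/((2*203*(21 + 404) + 12485) - 16789) = -298951/((2*203*425 + 12485) - 16789) = -298951/((172550 + 12485) - 16789) = -298951/(185035 - 16789) = -298951/168246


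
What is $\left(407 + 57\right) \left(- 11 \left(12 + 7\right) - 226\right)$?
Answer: $-201840$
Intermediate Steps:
$\left(407 + 57\right) \left(- 11 \left(12 + 7\right) - 226\right) = 464 \left(\left(-11\right) 19 - 226\right) = 464 \left(-209 - 226\right) = 464 \left(-435\right) = -201840$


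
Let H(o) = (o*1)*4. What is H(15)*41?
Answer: 2460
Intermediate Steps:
H(o) = 4*o (H(o) = o*4 = 4*o)
H(15)*41 = (4*15)*41 = 60*41 = 2460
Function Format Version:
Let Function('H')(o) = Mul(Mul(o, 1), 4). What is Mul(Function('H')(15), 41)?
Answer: 2460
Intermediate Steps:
Function('H')(o) = Mul(4, o) (Function('H')(o) = Mul(o, 4) = Mul(4, o))
Mul(Function('H')(15), 41) = Mul(Mul(4, 15), 41) = Mul(60, 41) = 2460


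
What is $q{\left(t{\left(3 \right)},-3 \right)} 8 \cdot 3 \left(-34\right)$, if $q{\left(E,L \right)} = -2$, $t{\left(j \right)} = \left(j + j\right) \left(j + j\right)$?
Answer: $1632$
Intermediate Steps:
$t{\left(j \right)} = 4 j^{2}$ ($t{\left(j \right)} = 2 j 2 j = 4 j^{2}$)
$q{\left(t{\left(3 \right)},-3 \right)} 8 \cdot 3 \left(-34\right) = - 2 \cdot 8 \cdot 3 \left(-34\right) = \left(-2\right) 24 \left(-34\right) = \left(-48\right) \left(-34\right) = 1632$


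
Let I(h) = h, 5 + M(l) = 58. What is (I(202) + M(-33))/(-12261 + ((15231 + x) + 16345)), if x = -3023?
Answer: 255/16292 ≈ 0.015652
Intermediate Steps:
M(l) = 53 (M(l) = -5 + 58 = 53)
(I(202) + M(-33))/(-12261 + ((15231 + x) + 16345)) = (202 + 53)/(-12261 + ((15231 - 3023) + 16345)) = 255/(-12261 + (12208 + 16345)) = 255/(-12261 + 28553) = 255/16292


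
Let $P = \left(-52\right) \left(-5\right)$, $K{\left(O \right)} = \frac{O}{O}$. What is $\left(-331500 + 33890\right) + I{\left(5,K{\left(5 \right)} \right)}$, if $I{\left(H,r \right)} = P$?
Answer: $-297350$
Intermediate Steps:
$K{\left(O \right)} = 1$
$P = 260$
$I{\left(H,r \right)} = 260$
$\left(-331500 + 33890\right) + I{\left(5,K{\left(5 \right)} \right)} = \left(-331500 + 33890\right) + 260 = -297610 + 260 = -297350$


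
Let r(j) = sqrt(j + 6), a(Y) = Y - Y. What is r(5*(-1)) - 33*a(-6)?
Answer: 1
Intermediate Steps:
a(Y) = 0
r(j) = sqrt(6 + j)
r(5*(-1)) - 33*a(-6) = sqrt(6 + 5*(-1)) - 33*0 = sqrt(6 - 5) + 0 = sqrt(1) + 0 = 1 + 0 = 1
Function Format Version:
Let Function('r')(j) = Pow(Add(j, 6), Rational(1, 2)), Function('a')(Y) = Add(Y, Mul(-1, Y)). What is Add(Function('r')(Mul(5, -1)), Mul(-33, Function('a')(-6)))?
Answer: 1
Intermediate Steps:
Function('a')(Y) = 0
Function('r')(j) = Pow(Add(6, j), Rational(1, 2))
Add(Function('r')(Mul(5, -1)), Mul(-33, Function('a')(-6))) = Add(Pow(Add(6, Mul(5, -1)), Rational(1, 2)), Mul(-33, 0)) = Add(Pow(Add(6, -5), Rational(1, 2)), 0) = Add(Pow(1, Rational(1, 2)), 0) = Add(1, 0) = 1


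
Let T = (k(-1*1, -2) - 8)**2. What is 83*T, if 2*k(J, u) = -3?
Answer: 29963/4 ≈ 7490.8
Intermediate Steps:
k(J, u) = -3/2 (k(J, u) = (1/2)*(-3) = -3/2)
T = 361/4 (T = (-3/2 - 8)**2 = (-19/2)**2 = 361/4 ≈ 90.250)
83*T = 83*(361/4) = 29963/4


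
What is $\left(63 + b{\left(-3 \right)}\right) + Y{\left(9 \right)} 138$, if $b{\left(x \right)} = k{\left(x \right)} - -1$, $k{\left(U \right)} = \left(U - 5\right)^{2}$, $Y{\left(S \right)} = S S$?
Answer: $11306$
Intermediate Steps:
$Y{\left(S \right)} = S^{2}$
$k{\left(U \right)} = \left(-5 + U\right)^{2}$
$b{\left(x \right)} = 1 + \left(-5 + x\right)^{2}$ ($b{\left(x \right)} = \left(-5 + x\right)^{2} - -1 = \left(-5 + x\right)^{2} + 1 = 1 + \left(-5 + x\right)^{2}$)
$\left(63 + b{\left(-3 \right)}\right) + Y{\left(9 \right)} 138 = \left(63 + \left(1 + \left(-5 - 3\right)^{2}\right)\right) + 9^{2} \cdot 138 = \left(63 + \left(1 + \left(-8\right)^{2}\right)\right) + 81 \cdot 138 = \left(63 + \left(1 + 64\right)\right) + 11178 = \left(63 + 65\right) + 11178 = 128 + 11178 = 11306$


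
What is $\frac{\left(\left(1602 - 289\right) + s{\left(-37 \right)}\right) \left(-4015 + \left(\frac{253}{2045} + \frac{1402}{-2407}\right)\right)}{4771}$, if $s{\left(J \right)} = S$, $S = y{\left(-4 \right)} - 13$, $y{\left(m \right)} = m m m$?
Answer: $- \frac{24429976115184}{23484364865} \approx -1040.3$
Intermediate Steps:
$y{\left(m \right)} = m^{3}$ ($y{\left(m \right)} = m^{2} m = m^{3}$)
$S = -77$ ($S = \left(-4\right)^{3} - 13 = -64 - 13 = -77$)
$s{\left(J \right)} = -77$
$\frac{\left(\left(1602 - 289\right) + s{\left(-37 \right)}\right) \left(-4015 + \left(\frac{253}{2045} + \frac{1402}{-2407}\right)\right)}{4771} = \frac{\left(\left(1602 - 289\right) - 77\right) \left(-4015 + \left(\frac{253}{2045} + \frac{1402}{-2407}\right)\right)}{4771} = \left(1313 - 77\right) \left(-4015 + \left(253 \cdot \frac{1}{2045} + 1402 \left(- \frac{1}{2407}\right)\right)\right) \frac{1}{4771} = 1236 \left(-4015 + \left(\frac{253}{2045} - \frac{1402}{2407}\right)\right) \frac{1}{4771} = 1236 \left(-4015 - \frac{2258119}{4922315}\right) \frac{1}{4771} = 1236 \left(- \frac{19765352844}{4922315}\right) \frac{1}{4771} = \left(- \frac{24429976115184}{4922315}\right) \frac{1}{4771} = - \frac{24429976115184}{23484364865}$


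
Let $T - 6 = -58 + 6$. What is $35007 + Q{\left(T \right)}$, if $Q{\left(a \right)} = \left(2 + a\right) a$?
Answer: $37031$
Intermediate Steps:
$T = -46$ ($T = 6 + \left(-58 + 6\right) = 6 - 52 = -46$)
$Q{\left(a \right)} = a \left(2 + a\right)$
$35007 + Q{\left(T \right)} = 35007 - 46 \left(2 - 46\right) = 35007 - -2024 = 35007 + 2024 = 37031$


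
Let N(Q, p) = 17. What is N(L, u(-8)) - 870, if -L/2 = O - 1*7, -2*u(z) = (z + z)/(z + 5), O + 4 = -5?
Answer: -853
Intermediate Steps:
O = -9 (O = -4 - 5 = -9)
u(z) = -z/(5 + z) (u(z) = -(z + z)/(2*(z + 5)) = -2*z/(2*(5 + z)) = -z/(5 + z))
L = 32 (L = -2*(-9 - 1*7) = -2*(-9 - 7) = -2*(-16) = 32)
N(L, u(-8)) - 870 = 17 - 870 = -853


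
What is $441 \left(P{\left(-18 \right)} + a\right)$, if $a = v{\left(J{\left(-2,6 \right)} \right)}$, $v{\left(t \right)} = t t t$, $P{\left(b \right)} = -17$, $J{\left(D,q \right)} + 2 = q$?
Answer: $20727$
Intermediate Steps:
$J{\left(D,q \right)} = -2 + q$
$v{\left(t \right)} = t^{3}$ ($v{\left(t \right)} = t^{2} t = t^{3}$)
$a = 64$ ($a = \left(-2 + 6\right)^{3} = 4^{3} = 64$)
$441 \left(P{\left(-18 \right)} + a\right) = 441 \left(-17 + 64\right) = 441 \cdot 47 = 20727$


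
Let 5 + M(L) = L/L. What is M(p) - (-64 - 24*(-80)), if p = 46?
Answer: -1860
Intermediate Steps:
M(L) = -4 (M(L) = -5 + L/L = -5 + 1 = -4)
M(p) - (-64 - 24*(-80)) = -4 - (-64 - 24*(-80)) = -4 - (-64 + 1920) = -4 - 1*1856 = -4 - 1856 = -1860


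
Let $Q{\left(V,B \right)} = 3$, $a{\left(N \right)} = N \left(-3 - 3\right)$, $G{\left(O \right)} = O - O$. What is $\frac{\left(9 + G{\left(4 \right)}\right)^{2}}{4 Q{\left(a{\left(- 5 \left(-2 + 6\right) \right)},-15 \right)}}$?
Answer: $\frac{27}{4} \approx 6.75$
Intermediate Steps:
$G{\left(O \right)} = 0$
$a{\left(N \right)} = - 6 N$ ($a{\left(N \right)} = N \left(-6\right) = - 6 N$)
$\frac{\left(9 + G{\left(4 \right)}\right)^{2}}{4 Q{\left(a{\left(- 5 \left(-2 + 6\right) \right)},-15 \right)}} = \frac{\left(9 + 0\right)^{2}}{4 \cdot 3} = \frac{9^{2}}{12} = 81 \cdot \frac{1}{12} = \frac{27}{4}$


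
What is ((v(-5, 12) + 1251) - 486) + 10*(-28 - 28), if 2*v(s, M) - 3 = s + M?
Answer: 210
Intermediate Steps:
v(s, M) = 3/2 + M/2 + s/2 (v(s, M) = 3/2 + (s + M)/2 = 3/2 + (M + s)/2 = 3/2 + (M/2 + s/2) = 3/2 + M/2 + s/2)
((v(-5, 12) + 1251) - 486) + 10*(-28 - 28) = (((3/2 + (1/2)*12 + (1/2)*(-5)) + 1251) - 486) + 10*(-28 - 28) = (((3/2 + 6 - 5/2) + 1251) - 486) + 10*(-56) = ((5 + 1251) - 486) - 560 = (1256 - 486) - 560 = 770 - 560 = 210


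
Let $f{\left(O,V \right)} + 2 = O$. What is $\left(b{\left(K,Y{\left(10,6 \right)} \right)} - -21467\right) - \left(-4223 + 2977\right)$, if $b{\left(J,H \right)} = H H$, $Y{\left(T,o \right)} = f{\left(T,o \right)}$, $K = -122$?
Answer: $22777$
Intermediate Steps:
$f{\left(O,V \right)} = -2 + O$
$Y{\left(T,o \right)} = -2 + T$
$b{\left(J,H \right)} = H^{2}$
$\left(b{\left(K,Y{\left(10,6 \right)} \right)} - -21467\right) - \left(-4223 + 2977\right) = \left(\left(-2 + 10\right)^{2} - -21467\right) - \left(-4223 + 2977\right) = \left(8^{2} + 21467\right) - -1246 = \left(64 + 21467\right) + 1246 = 21531 + 1246 = 22777$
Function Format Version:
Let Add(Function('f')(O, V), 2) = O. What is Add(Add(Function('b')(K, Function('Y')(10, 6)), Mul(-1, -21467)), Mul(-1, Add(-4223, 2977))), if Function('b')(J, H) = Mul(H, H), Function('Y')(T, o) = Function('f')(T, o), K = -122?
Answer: 22777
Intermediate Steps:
Function('f')(O, V) = Add(-2, O)
Function('Y')(T, o) = Add(-2, T)
Function('b')(J, H) = Pow(H, 2)
Add(Add(Function('b')(K, Function('Y')(10, 6)), Mul(-1, -21467)), Mul(-1, Add(-4223, 2977))) = Add(Add(Pow(Add(-2, 10), 2), Mul(-1, -21467)), Mul(-1, Add(-4223, 2977))) = Add(Add(Pow(8, 2), 21467), Mul(-1, -1246)) = Add(Add(64, 21467), 1246) = Add(21531, 1246) = 22777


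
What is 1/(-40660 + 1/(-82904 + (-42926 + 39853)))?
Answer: -85977/3495824821 ≈ -2.4594e-5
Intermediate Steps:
1/(-40660 + 1/(-82904 + (-42926 + 39853))) = 1/(-40660 + 1/(-82904 - 3073)) = 1/(-40660 + 1/(-85977)) = 1/(-40660 - 1/85977) = 1/(-3495824821/85977) = -85977/3495824821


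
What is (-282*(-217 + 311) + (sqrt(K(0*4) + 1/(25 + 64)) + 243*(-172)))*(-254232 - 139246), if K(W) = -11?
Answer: 26876121312 - 393478*I*sqrt(87042)/89 ≈ 2.6876e+10 - 1.3044e+6*I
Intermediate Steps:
(-282*(-217 + 311) + (sqrt(K(0*4) + 1/(25 + 64)) + 243*(-172)))*(-254232 - 139246) = (-282*(-217 + 311) + (sqrt(-11 + 1/(25 + 64)) + 243*(-172)))*(-254232 - 139246) = (-282*94 + (sqrt(-11 + 1/89) - 41796))*(-393478) = (-26508 + (sqrt(-11 + 1/89) - 41796))*(-393478) = (-26508 + (sqrt(-978/89) - 41796))*(-393478) = (-26508 + (I*sqrt(87042)/89 - 41796))*(-393478) = (-26508 + (-41796 + I*sqrt(87042)/89))*(-393478) = (-68304 + I*sqrt(87042)/89)*(-393478) = 26876121312 - 393478*I*sqrt(87042)/89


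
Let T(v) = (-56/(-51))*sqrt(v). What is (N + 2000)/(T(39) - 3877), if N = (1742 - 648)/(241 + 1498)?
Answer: -11694483928746/22662557702425 - 3312097488*sqrt(39)/22662557702425 ≈ -0.51694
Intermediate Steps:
N = 1094/1739 ≈ 0.62910
T(v) = 56*sqrt(v)/51 (T(v) = (-56*(-1/51))*sqrt(v) = 56*sqrt(v)/51)
(N + 2000)/(T(39) - 3877) = (1094/1739 + 2000)/(56*sqrt(39)/51 - 3877) = 3479094/(1739*(-3877 + 56*sqrt(39)/51))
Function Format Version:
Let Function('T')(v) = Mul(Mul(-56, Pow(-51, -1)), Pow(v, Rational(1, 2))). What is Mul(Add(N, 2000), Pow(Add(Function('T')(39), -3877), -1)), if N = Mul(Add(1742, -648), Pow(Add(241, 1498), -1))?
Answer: Add(Rational(-11694483928746, 22662557702425), Mul(Rational(-3312097488, 22662557702425), Pow(39, Rational(1, 2)))) ≈ -0.51694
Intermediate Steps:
N = Rational(1094, 1739) (N = Mul(1094, Pow(1739, -1)) = Mul(1094, Rational(1, 1739)) = Rational(1094, 1739) ≈ 0.62910)
Function('T')(v) = Mul(Rational(56, 51), Pow(v, Rational(1, 2))) (Function('T')(v) = Mul(Mul(-56, Rational(-1, 51)), Pow(v, Rational(1, 2))) = Mul(Rational(56, 51), Pow(v, Rational(1, 2))))
Mul(Add(N, 2000), Pow(Add(Function('T')(39), -3877), -1)) = Mul(Add(Rational(1094, 1739), 2000), Pow(Add(Mul(Rational(56, 51), Pow(39, Rational(1, 2))), -3877), -1)) = Mul(Rational(3479094, 1739), Pow(Add(-3877, Mul(Rational(56, 51), Pow(39, Rational(1, 2)))), -1))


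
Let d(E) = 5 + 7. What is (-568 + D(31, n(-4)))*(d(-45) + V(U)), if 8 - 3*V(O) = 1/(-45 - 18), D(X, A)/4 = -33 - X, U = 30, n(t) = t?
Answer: -2284952/189 ≈ -12090.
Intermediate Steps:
d(E) = 12
D(X, A) = -132 - 4*X (D(X, A) = 4*(-33 - X) = -132 - 4*X)
V(O) = 505/189 (V(O) = 8/3 - 1/(3*(-45 - 18)) = 8/3 - ⅓/(-63) = 8/3 - ⅓*(-1/63) = 8/3 + 1/189 = 505/189)
(-568 + D(31, n(-4)))*(d(-45) + V(U)) = (-568 + (-132 - 4*31))*(12 + 505/189) = (-568 + (-132 - 124))*(2773/189) = (-568 - 256)*(2773/189) = -824*2773/189 = -2284952/189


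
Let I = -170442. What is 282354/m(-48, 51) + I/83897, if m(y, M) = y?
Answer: -3949472459/671176 ≈ -5884.4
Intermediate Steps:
282354/m(-48, 51) + I/83897 = 282354/(-48) - 170442/83897 = 282354*(-1/48) - 170442*1/83897 = -47059/8 - 170442/83897 = -3949472459/671176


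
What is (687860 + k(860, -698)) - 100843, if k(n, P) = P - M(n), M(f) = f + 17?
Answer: 585442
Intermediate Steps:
M(f) = 17 + f
k(n, P) = -17 + P - n (k(n, P) = P - (17 + n) = P + (-17 - n) = -17 + P - n)
(687860 + k(860, -698)) - 100843 = (687860 + (-17 - 698 - 1*860)) - 100843 = (687860 + (-17 - 698 - 860)) - 100843 = (687860 - 1575) - 100843 = 686285 - 100843 = 585442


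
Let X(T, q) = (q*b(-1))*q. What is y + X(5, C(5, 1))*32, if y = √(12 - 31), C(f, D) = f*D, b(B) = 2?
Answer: 1600 + I*√19 ≈ 1600.0 + 4.3589*I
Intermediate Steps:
C(f, D) = D*f
y = I*√19 (y = √(-19) = I*√19 ≈ 4.3589*I)
X(T, q) = 2*q² (X(T, q) = (q*2)*q = (2*q)*q = 2*q²)
y + X(5, C(5, 1))*32 = I*√19 + (2*(1*5)²)*32 = I*√19 + (2*5²)*32 = I*√19 + (2*25)*32 = I*√19 + 50*32 = I*√19 + 1600 = 1600 + I*√19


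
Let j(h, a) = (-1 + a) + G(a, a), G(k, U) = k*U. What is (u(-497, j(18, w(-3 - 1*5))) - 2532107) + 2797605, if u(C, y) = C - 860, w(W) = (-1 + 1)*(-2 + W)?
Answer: 264141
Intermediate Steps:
G(k, U) = U*k
w(W) = 0 (w(W) = 0*(-2 + W) = 0)
j(h, a) = -1 + a + a² (j(h, a) = (-1 + a) + a*a = (-1 + a) + a² = -1 + a + a²)
u(C, y) = -860 + C
(u(-497, j(18, w(-3 - 1*5))) - 2532107) + 2797605 = ((-860 - 497) - 2532107) + 2797605 = (-1357 - 2532107) + 2797605 = -2533464 + 2797605 = 264141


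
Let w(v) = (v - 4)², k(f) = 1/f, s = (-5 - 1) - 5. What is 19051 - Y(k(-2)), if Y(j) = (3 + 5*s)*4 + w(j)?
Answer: 76955/4 ≈ 19239.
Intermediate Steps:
s = -11 (s = -6 - 5 = -11)
w(v) = (-4 + v)²
Y(j) = -208 + (-4 + j)² (Y(j) = (3 + 5*(-11))*4 + (-4 + j)² = (3 - 55)*4 + (-4 + j)² = -52*4 + (-4 + j)² = -208 + (-4 + j)²)
19051 - Y(k(-2)) = 19051 - (-208 + (-4 + 1/(-2))²) = 19051 - (-208 + (-4 - ½)²) = 19051 - (-208 + (-9/2)²) = 19051 - (-208 + 81/4) = 19051 - 1*(-751/4) = 19051 + 751/4 = 76955/4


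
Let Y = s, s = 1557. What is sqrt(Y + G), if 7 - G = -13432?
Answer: 2*sqrt(3749) ≈ 122.46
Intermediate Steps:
G = 13439 (G = 7 - 1*(-13432) = 7 + 13432 = 13439)
Y = 1557
sqrt(Y + G) = sqrt(1557 + 13439) = sqrt(14996) = 2*sqrt(3749)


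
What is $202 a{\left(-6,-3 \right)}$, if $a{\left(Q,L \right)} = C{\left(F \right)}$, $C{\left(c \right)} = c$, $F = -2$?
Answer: $-404$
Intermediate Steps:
$a{\left(Q,L \right)} = -2$
$202 a{\left(-6,-3 \right)} = 202 \left(-2\right) = -404$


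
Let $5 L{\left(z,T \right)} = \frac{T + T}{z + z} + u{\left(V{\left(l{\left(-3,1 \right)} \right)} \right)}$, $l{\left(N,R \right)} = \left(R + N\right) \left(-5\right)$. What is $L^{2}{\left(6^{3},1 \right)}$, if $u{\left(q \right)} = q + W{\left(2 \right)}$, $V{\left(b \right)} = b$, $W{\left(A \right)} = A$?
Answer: $\frac{6723649}{1166400} \approx 5.7644$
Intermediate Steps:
$l{\left(N,R \right)} = - 5 N - 5 R$ ($l{\left(N,R \right)} = \left(N + R\right) \left(-5\right) = - 5 N - 5 R$)
$u{\left(q \right)} = 2 + q$ ($u{\left(q \right)} = q + 2 = 2 + q$)
$L{\left(z,T \right)} = \frac{12}{5} + \frac{T}{5 z}$ ($L{\left(z,T \right)} = \frac{\frac{T + T}{z + z} + \left(2 - -10\right)}{5} = \frac{\frac{2 T}{2 z} + \left(2 + \left(15 - 5\right)\right)}{5} = \frac{2 T \frac{1}{2 z} + \left(2 + 10\right)}{5} = \frac{\frac{T}{z} + 12}{5} = \frac{12 + \frac{T}{z}}{5} = \frac{12}{5} + \frac{T}{5 z}$)
$L^{2}{\left(6^{3},1 \right)} = \left(\frac{1 + 12 \cdot 6^{3}}{5 \cdot 6^{3}}\right)^{2} = \left(\frac{1 + 12 \cdot 216}{5 \cdot 216}\right)^{2} = \left(\frac{1}{5} \cdot \frac{1}{216} \left(1 + 2592\right)\right)^{2} = \left(\frac{1}{5} \cdot \frac{1}{216} \cdot 2593\right)^{2} = \left(\frac{2593}{1080}\right)^{2} = \frac{6723649}{1166400}$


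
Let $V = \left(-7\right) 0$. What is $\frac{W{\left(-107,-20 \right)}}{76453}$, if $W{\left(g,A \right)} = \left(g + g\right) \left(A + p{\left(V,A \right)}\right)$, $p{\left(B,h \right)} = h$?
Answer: $\frac{8560}{76453} \approx 0.11196$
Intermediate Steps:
$V = 0$
$W{\left(g,A \right)} = 4 A g$ ($W{\left(g,A \right)} = \left(g + g\right) \left(A + A\right) = 2 g 2 A = 4 A g$)
$\frac{W{\left(-107,-20 \right)}}{76453} = \frac{4 \left(-20\right) \left(-107\right)}{76453} = 8560 \cdot \frac{1}{76453} = \frac{8560}{76453}$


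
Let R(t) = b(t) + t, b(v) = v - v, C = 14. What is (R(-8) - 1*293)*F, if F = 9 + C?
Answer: -6923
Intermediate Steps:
F = 23 (F = 9 + 14 = 23)
b(v) = 0
R(t) = t (R(t) = 0 + t = t)
(R(-8) - 1*293)*F = (-8 - 1*293)*23 = (-8 - 293)*23 = -301*23 = -6923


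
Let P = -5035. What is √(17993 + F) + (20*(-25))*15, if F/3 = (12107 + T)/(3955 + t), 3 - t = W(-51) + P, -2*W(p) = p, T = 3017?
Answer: -7500 + √5789331894065/17935 ≈ -7365.8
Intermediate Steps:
W(p) = -p/2
t = 10025/2 (t = 3 - (-½*(-51) - 5035) = 3 - (51/2 - 5035) = 3 - 1*(-10019/2) = 3 + 10019/2 = 10025/2 ≈ 5012.5)
F = 90744/17935 (F = 3*((12107 + 3017)/(3955 + 10025/2)) = 3*(15124/(17935/2)) = 3*(15124*(2/17935)) = 3*(30248/17935) = 90744/17935 ≈ 5.0596)
√(17993 + F) + (20*(-25))*15 = √(17993 + 90744/17935) + (20*(-25))*15 = √(322795199/17935) - 500*15 = √5789331894065/17935 - 7500 = -7500 + √5789331894065/17935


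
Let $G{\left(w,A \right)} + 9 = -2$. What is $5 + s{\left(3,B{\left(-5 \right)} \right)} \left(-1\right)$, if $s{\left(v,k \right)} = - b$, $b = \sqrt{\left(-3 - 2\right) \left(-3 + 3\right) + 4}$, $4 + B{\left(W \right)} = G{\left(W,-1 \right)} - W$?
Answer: $7$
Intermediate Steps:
$G{\left(w,A \right)} = -11$ ($G{\left(w,A \right)} = -9 - 2 = -11$)
$B{\left(W \right)} = -15 - W$ ($B{\left(W \right)} = -4 - \left(11 + W\right) = -15 - W$)
$b = 2$ ($b = \sqrt{\left(-5\right) 0 + 4} = \sqrt{0 + 4} = \sqrt{4} = 2$)
$s{\left(v,k \right)} = -2$ ($s{\left(v,k \right)} = \left(-1\right) 2 = -2$)
$5 + s{\left(3,B{\left(-5 \right)} \right)} \left(-1\right) = 5 - -2 = 5 + 2 = 7$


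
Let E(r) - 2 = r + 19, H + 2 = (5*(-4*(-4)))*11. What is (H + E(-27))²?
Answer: 760384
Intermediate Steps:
H = 878 (H = -2 + (5*(-4*(-4)))*11 = -2 + (5*16)*11 = -2 + 80*11 = -2 + 880 = 878)
E(r) = 21 + r (E(r) = 2 + (r + 19) = 2 + (19 + r) = 21 + r)
(H + E(-27))² = (878 + (21 - 27))² = (878 - 6)² = 872² = 760384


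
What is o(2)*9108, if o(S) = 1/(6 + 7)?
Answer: 9108/13 ≈ 700.62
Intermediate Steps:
o(S) = 1/13
o(2)*9108 = (1/13)*9108 = 9108/13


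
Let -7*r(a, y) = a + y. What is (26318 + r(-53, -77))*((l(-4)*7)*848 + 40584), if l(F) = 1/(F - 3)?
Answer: 7325570016/7 ≈ 1.0465e+9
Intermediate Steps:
l(F) = 1/(-3 + F)
r(a, y) = -a/7 - y/7 (r(a, y) = -(a + y)/7 = -a/7 - y/7)
(26318 + r(-53, -77))*((l(-4)*7)*848 + 40584) = (26318 + (-1/7*(-53) - 1/7*(-77)))*((7/(-3 - 4))*848 + 40584) = (26318 + (53/7 + 11))*((7/(-7))*848 + 40584) = (26318 + 130/7)*(-1/7*7*848 + 40584) = 184356*(-1*848 + 40584)/7 = 184356*(-848 + 40584)/7 = (184356/7)*39736 = 7325570016/7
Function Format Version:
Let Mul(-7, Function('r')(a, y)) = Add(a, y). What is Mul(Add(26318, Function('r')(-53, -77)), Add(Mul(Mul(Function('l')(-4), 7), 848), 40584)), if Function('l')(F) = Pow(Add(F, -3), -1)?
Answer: Rational(7325570016, 7) ≈ 1.0465e+9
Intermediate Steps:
Function('l')(F) = Pow(Add(-3, F), -1)
Function('r')(a, y) = Add(Mul(Rational(-1, 7), a), Mul(Rational(-1, 7), y)) (Function('r')(a, y) = Mul(Rational(-1, 7), Add(a, y)) = Add(Mul(Rational(-1, 7), a), Mul(Rational(-1, 7), y)))
Mul(Add(26318, Function('r')(-53, -77)), Add(Mul(Mul(Function('l')(-4), 7), 848), 40584)) = Mul(Add(26318, Add(Mul(Rational(-1, 7), -53), Mul(Rational(-1, 7), -77))), Add(Mul(Mul(Pow(Add(-3, -4), -1), 7), 848), 40584)) = Mul(Add(26318, Add(Rational(53, 7), 11)), Add(Mul(Mul(Pow(-7, -1), 7), 848), 40584)) = Mul(Add(26318, Rational(130, 7)), Add(Mul(Mul(Rational(-1, 7), 7), 848), 40584)) = Mul(Rational(184356, 7), Add(Mul(-1, 848), 40584)) = Mul(Rational(184356, 7), Add(-848, 40584)) = Mul(Rational(184356, 7), 39736) = Rational(7325570016, 7)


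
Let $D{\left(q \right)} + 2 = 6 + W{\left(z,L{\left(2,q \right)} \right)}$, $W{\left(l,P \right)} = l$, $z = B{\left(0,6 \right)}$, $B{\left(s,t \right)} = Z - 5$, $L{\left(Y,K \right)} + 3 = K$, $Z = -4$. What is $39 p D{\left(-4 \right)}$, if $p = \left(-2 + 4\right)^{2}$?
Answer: $-780$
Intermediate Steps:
$L{\left(Y,K \right)} = -3 + K$
$B{\left(s,t \right)} = -9$ ($B{\left(s,t \right)} = -4 - 5 = -9$)
$z = -9$
$p = 4$ ($p = 2^{2} = 4$)
$D{\left(q \right)} = -5$ ($D{\left(q \right)} = -2 + \left(6 - 9\right) = -2 - 3 = -5$)
$39 p D{\left(-4 \right)} = 39 \cdot 4 \left(-5\right) = 156 \left(-5\right) = -780$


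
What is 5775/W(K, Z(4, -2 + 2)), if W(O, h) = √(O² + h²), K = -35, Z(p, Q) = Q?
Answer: 165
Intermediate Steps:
5775/W(K, Z(4, -2 + 2)) = 5775/(√((-35)² + (-2 + 2)²)) = 5775/(√(1225 + 0²)) = 5775/(√(1225 + 0)) = 5775/(√1225) = 5775/35 = 5775*(1/35) = 165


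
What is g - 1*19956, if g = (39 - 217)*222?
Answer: -59472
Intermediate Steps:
g = -39516 (g = -178*222 = -39516)
g - 1*19956 = -39516 - 1*19956 = -39516 - 19956 = -59472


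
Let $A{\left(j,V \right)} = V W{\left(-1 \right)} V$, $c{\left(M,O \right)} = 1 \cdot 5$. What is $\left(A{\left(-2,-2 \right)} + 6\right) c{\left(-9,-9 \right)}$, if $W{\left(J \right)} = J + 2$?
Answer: $50$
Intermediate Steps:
$W{\left(J \right)} = 2 + J$
$c{\left(M,O \right)} = 5$
$A{\left(j,V \right)} = V^{2}$ ($A{\left(j,V \right)} = V \left(2 - 1\right) V = V 1 V = V V = V^{2}$)
$\left(A{\left(-2,-2 \right)} + 6\right) c{\left(-9,-9 \right)} = \left(\left(-2\right)^{2} + 6\right) 5 = \left(4 + 6\right) 5 = 10 \cdot 5 = 50$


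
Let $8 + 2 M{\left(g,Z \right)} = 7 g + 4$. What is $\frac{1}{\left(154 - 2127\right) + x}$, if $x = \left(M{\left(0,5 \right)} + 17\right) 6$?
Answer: $- \frac{1}{1883} \approx -0.00053107$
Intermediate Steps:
$M{\left(g,Z \right)} = -2 + \frac{7 g}{2}$ ($M{\left(g,Z \right)} = -4 + \frac{7 g + 4}{2} = -4 + \frac{4 + 7 g}{2} = -4 + \left(2 + \frac{7 g}{2}\right) = -2 + \frac{7 g}{2}$)
$x = 90$ ($x = \left(\left(-2 + \frac{7}{2} \cdot 0\right) + 17\right) 6 = \left(\left(-2 + 0\right) + 17\right) 6 = \left(-2 + 17\right) 6 = 15 \cdot 6 = 90$)
$\frac{1}{\left(154 - 2127\right) + x} = \frac{1}{\left(154 - 2127\right) + 90} = \frac{1}{-1973 + 90} = \frac{1}{-1883} = - \frac{1}{1883}$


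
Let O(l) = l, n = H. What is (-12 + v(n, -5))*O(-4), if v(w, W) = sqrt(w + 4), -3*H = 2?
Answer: 48 - 4*sqrt(30)/3 ≈ 40.697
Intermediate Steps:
H = -2/3 (H = -1/3*2 = -2/3 ≈ -0.66667)
n = -2/3 ≈ -0.66667
v(w, W) = sqrt(4 + w)
(-12 + v(n, -5))*O(-4) = (-12 + sqrt(4 - 2/3))*(-4) = (-12 + sqrt(10/3))*(-4) = (-12 + sqrt(30)/3)*(-4) = 48 - 4*sqrt(30)/3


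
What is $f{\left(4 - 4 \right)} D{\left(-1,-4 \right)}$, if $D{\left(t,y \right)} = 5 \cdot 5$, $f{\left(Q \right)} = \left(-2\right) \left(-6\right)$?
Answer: $300$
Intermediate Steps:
$f{\left(Q \right)} = 12$
$D{\left(t,y \right)} = 25$
$f{\left(4 - 4 \right)} D{\left(-1,-4 \right)} = 12 \cdot 25 = 300$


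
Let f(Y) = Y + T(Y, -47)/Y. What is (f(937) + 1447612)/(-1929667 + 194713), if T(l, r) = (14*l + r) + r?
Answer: -7668381/9184474 ≈ -0.83493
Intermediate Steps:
T(l, r) = 2*r + 14*l (T(l, r) = (r + 14*l) + r = 2*r + 14*l)
f(Y) = Y + (-94 + 14*Y)/Y (f(Y) = Y + (2*(-47) + 14*Y)/Y = Y + (-94 + 14*Y)/Y)
(f(937) + 1447612)/(-1929667 + 194713) = ((14 + 937 - 94/937) + 1447612)/(-1929667 + 194713) = ((14 + 937 - 94*1/937) + 1447612)/(-1734954) = ((14 + 937 - 94/937) + 1447612)*(-1/1734954) = (890993/937 + 1447612)*(-1/1734954) = (1357303437/937)*(-1/1734954) = -7668381/9184474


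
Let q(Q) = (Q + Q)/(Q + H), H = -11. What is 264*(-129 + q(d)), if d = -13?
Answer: -33770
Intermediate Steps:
q(Q) = 2*Q/(-11 + Q) (q(Q) = (Q + Q)/(Q - 11) = (2*Q)/(-11 + Q) = 2*Q/(-11 + Q))
264*(-129 + q(d)) = 264*(-129 + 2*(-13)/(-11 - 13)) = 264*(-129 + 2*(-13)/(-24)) = 264*(-129 + 2*(-13)*(-1/24)) = 264*(-129 + 13/12) = 264*(-1535/12) = -33770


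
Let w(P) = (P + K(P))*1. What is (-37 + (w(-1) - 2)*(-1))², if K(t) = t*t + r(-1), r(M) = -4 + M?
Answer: 900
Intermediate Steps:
K(t) = -5 + t² (K(t) = t*t + (-4 - 1) = t² - 5 = -5 + t²)
w(P) = -5 + P + P² (w(P) = (P + (-5 + P²))*1 = (-5 + P + P²)*1 = -5 + P + P²)
(-37 + (w(-1) - 2)*(-1))² = (-37 + ((-5 - 1 + (-1)²) - 2)*(-1))² = (-37 + ((-5 - 1 + 1) - 2)*(-1))² = (-37 + (-5 - 2)*(-1))² = (-37 - 7*(-1))² = (-37 + 7)² = (-30)² = 900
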